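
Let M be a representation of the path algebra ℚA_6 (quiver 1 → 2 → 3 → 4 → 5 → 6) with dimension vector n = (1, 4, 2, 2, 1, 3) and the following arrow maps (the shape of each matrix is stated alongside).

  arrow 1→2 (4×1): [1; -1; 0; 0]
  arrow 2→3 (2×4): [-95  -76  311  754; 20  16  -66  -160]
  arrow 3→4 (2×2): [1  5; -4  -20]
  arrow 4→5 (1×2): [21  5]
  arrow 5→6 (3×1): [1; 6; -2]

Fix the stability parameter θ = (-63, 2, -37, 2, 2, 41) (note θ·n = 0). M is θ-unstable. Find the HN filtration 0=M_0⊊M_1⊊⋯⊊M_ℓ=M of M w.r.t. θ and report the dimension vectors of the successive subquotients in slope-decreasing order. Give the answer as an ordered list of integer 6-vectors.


Via rank(M_{q-1}∘⋯∘M_p): M ≅ I[1,6], I[2,2]^2, I[2,3], I[4,4], I[6,6]^2.
μ_θ-semistable layers: μ^(1)=41; μ^(2)=2; μ^(3)=-35/2; μ^(4)=-63

((0, 0, 0, 0, 0, 3); (0, 2, 0, 2, 1, 0); (0, 2, 2, 0, 0, 0); (1, 0, 0, 0, 0, 0))


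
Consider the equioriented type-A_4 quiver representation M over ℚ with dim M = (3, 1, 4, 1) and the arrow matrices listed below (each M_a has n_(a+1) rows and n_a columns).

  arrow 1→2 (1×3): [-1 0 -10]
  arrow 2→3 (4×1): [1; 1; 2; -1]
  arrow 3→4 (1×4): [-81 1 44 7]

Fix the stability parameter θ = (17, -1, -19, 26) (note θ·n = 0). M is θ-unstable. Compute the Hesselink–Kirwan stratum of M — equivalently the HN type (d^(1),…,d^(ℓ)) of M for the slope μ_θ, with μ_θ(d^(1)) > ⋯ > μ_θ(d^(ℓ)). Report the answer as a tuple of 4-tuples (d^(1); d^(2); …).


Interval decomposition of M: I[1,1]^2, I[1,4], I[3,3]^3.
HN type (ℓ=4): μ^(1)=26; μ^(2)=17; μ^(3)=-1; μ^(4)=-19

((0, 0, 0, 1); (2, 0, 0, 0); (1, 1, 1, 0); (0, 0, 3, 0))


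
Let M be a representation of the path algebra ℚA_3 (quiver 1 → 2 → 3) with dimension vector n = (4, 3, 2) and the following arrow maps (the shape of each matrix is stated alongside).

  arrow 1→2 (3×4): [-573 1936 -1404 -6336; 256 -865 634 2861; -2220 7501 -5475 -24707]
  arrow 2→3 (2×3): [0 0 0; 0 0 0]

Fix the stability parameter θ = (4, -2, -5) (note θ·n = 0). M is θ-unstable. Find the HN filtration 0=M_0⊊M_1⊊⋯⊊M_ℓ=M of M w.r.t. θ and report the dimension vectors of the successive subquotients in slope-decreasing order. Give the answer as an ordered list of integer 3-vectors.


Interval decomposition of M: I[1,1], I[1,2]^3, I[3,3]^2.
HN type (ℓ=3): μ^(1)=4; μ^(2)=1; μ^(3)=-5

((1, 0, 0); (3, 3, 0); (0, 0, 2))


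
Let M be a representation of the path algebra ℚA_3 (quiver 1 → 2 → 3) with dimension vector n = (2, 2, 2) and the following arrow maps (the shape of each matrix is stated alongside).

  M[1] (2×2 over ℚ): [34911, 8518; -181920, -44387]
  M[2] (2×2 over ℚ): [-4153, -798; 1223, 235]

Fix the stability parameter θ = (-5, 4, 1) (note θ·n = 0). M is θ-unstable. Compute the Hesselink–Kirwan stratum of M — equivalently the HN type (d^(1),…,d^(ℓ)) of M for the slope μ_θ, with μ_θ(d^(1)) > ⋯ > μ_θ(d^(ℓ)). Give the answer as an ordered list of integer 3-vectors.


Interval decomposition of M: I[1,3]^2.
HN type (ℓ=2): μ^(1)=5/2; μ^(2)=-5

((0, 2, 2); (2, 0, 0))


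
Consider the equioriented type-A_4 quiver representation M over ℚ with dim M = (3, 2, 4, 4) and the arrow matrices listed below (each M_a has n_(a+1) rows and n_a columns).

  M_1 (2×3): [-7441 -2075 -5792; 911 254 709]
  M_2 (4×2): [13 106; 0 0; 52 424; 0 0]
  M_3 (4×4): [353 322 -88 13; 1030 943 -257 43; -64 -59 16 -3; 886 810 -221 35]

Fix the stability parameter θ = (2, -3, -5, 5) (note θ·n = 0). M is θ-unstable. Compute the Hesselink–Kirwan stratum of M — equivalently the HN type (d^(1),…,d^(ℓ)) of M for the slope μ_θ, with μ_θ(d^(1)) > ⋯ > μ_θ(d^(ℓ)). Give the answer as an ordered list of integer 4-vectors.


Via rank(M_{q-1}∘⋯∘M_p): M ≅ I[1,1], I[1,2], I[1,4], I[3,4]^3.
μ_θ-semistable layers: μ^(1)=5; μ^(2)=2; μ^(3)=-1/2; μ^(4)=-2; μ^(5)=-5

((0, 0, 0, 4); (1, 0, 0, 0); (1, 1, 0, 0); (1, 1, 1, 0); (0, 0, 3, 0))


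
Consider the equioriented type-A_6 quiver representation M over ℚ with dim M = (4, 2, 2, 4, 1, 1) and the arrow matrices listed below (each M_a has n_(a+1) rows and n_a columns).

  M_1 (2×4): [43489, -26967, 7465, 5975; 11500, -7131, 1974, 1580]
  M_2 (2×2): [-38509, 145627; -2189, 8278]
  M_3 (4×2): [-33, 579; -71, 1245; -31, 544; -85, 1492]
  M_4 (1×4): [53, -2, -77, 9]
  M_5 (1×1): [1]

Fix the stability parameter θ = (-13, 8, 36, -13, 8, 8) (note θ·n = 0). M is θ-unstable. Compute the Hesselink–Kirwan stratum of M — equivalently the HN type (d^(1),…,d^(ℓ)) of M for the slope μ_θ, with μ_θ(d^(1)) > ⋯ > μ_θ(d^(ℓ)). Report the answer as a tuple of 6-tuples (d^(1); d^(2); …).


Via rank(M_{q-1}∘⋯∘M_p): M ≅ I[1,1]^2, I[1,4], I[1,6], I[4,4]^2.
μ_θ-semistable layers: μ^(1)=23/2; μ^(2)=39/4; μ^(3)=8; μ^(4)=-13

((0, 0, 1, 1, 0, 0); (0, 0, 1, 1, 1, 1); (0, 2, 0, 0, 0, 0); (4, 0, 0, 2, 0, 0))


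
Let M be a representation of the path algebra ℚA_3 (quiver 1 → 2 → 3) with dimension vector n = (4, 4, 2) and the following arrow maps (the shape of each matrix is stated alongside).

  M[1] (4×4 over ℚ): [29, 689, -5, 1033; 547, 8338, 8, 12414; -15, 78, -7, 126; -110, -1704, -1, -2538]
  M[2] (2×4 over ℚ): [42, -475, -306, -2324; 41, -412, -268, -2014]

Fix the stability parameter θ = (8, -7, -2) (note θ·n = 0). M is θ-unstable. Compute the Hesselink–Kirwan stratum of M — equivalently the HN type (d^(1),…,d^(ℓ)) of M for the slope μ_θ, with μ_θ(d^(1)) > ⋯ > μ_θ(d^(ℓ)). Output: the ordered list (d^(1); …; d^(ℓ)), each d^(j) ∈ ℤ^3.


Interval decomposition of M: I[1,2]^2, I[1,3]^2.
HN type (ℓ=2): μ^(1)=1/2; μ^(2)=-1/3

((2, 2, 0); (2, 2, 2))


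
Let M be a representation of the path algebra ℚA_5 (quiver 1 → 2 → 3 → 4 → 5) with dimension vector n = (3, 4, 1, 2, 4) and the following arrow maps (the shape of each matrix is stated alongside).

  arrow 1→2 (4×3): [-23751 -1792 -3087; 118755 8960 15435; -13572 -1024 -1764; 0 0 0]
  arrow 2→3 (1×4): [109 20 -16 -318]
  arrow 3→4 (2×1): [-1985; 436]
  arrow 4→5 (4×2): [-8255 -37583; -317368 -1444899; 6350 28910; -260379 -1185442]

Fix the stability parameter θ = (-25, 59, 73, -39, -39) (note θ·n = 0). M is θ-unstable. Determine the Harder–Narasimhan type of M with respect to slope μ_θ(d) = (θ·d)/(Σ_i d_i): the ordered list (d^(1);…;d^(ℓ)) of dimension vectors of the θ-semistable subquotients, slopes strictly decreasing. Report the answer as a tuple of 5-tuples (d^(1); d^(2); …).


Barcode: M ≅ I[1,1]^2, I[1,5], I[2,2]^3, I[4,5], I[5,5]^2. HN layers by μ_θ (4 steps, strictly decreasing):
  μ^(1)=59; μ^(2)=27/2; μ^(3)=-25; μ^(4)=-39

((0, 3, 0, 0, 0); (0, 1, 1, 1, 1); (3, 0, 0, 0, 0); (0, 0, 0, 1, 3))


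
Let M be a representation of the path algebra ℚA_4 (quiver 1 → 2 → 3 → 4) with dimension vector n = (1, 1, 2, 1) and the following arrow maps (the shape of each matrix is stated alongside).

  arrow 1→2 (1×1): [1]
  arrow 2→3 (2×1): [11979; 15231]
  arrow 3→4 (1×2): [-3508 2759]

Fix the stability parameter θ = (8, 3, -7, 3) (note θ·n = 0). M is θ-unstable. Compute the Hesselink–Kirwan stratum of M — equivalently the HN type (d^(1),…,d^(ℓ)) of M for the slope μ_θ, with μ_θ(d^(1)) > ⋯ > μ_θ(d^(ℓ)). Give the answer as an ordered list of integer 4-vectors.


Interval decomposition of M: I[1,4], I[3,3].
HN type (ℓ=3): μ^(1)=3; μ^(2)=4/3; μ^(3)=-7

((0, 0, 0, 1); (1, 1, 1, 0); (0, 0, 1, 0))


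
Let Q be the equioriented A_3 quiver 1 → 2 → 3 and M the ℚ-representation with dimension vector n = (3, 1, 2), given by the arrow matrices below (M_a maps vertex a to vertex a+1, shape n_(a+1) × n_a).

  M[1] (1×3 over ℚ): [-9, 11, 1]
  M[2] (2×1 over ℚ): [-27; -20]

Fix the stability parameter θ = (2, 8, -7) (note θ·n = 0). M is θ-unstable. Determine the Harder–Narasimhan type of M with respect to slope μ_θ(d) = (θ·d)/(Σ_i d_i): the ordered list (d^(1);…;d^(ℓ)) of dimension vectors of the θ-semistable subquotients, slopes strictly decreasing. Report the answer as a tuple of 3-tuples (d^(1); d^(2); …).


Via rank(M_{q-1}∘⋯∘M_p): M ≅ I[1,1]^2, I[1,3], I[3,3].
μ_θ-semistable layers: μ^(1)=2; μ^(2)=1; μ^(3)=-7

((2, 0, 0); (1, 1, 1); (0, 0, 1))


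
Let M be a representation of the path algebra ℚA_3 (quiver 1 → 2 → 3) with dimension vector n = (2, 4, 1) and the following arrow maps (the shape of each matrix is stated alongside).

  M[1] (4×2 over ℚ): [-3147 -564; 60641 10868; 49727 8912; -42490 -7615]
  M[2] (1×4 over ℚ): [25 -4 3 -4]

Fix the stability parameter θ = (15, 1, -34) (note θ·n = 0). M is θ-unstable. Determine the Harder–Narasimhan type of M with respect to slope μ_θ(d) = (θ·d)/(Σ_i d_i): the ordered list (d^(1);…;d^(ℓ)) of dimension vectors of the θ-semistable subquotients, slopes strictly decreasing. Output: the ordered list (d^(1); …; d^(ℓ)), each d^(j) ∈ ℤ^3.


Barcode: M ≅ I[1,2], I[1,3], I[2,2]^2. HN layers by μ_θ (3 steps, strictly decreasing):
  μ^(1)=8; μ^(2)=1; μ^(3)=-6

((1, 1, 0); (0, 2, 0); (1, 1, 1))


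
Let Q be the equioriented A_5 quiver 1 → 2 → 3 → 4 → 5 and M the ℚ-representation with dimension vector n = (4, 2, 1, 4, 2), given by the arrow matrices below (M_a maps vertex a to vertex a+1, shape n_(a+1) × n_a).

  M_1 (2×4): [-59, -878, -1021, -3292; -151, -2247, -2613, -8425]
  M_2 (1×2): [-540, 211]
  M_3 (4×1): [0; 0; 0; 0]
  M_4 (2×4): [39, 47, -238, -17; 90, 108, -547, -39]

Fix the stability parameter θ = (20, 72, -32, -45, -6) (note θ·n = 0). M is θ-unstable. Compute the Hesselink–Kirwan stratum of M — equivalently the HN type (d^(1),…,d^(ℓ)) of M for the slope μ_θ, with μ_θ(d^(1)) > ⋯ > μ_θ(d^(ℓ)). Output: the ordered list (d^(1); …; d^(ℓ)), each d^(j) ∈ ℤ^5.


Barcode: M ≅ I[1,1]^2, I[1,2], I[1,3], I[4,4]^2, I[4,5]^2. HN layers by μ_θ (4 steps, strictly decreasing):
  μ^(1)=72; μ^(2)=20; μ^(3)=-6; μ^(4)=-45

((0, 1, 0, 0, 0); (4, 1, 1, 0, 0); (0, 0, 0, 0, 2); (0, 0, 0, 4, 0))


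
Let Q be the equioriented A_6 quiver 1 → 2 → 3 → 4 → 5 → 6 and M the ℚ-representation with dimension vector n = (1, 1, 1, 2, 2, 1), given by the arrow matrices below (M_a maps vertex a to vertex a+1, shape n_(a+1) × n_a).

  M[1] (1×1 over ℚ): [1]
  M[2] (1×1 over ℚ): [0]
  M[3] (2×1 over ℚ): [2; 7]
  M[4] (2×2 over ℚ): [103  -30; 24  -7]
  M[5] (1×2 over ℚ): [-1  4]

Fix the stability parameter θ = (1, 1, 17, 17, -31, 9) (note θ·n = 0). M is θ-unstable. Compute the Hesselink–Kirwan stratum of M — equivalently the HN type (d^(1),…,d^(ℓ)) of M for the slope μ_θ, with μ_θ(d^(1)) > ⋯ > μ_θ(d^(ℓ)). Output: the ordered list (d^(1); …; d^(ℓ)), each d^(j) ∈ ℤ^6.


Via rank(M_{q-1}∘⋯∘M_p): M ≅ I[1,2], I[3,5], I[4,6].
μ_θ-semistable layers: μ^(1)=9; μ^(2)=1; μ^(3)=-7

((0, 0, 0, 0, 0, 1); (1, 1, 1, 1, 1, 0); (0, 0, 0, 1, 1, 0))


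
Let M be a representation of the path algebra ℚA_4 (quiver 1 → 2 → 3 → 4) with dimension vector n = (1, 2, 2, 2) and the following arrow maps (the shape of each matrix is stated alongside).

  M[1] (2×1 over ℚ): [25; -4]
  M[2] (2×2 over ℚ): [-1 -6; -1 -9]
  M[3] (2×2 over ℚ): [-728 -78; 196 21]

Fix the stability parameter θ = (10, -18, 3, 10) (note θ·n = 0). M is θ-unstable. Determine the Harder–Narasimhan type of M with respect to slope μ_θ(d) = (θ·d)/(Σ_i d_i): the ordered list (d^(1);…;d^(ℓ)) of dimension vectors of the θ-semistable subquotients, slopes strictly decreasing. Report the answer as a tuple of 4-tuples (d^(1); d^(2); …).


Interval decomposition of M: I[1,4], I[2,3], I[4,4].
HN type (ℓ=4): μ^(1)=10; μ^(2)=3; μ^(3)=-4; μ^(4)=-18

((0, 0, 0, 2); (0, 0, 2, 0); (1, 1, 0, 0); (0, 1, 0, 0))


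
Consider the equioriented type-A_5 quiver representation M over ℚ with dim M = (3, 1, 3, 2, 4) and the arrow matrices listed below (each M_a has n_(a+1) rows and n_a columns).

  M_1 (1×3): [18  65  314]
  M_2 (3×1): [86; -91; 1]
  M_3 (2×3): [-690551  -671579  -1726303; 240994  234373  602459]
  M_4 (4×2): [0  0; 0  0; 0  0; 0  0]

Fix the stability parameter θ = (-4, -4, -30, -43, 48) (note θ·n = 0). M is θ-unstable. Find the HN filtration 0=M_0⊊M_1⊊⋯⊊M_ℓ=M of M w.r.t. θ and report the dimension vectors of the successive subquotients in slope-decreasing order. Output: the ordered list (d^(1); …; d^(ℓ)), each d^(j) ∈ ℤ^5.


Barcode: M ≅ I[1,1]^2, I[1,3], I[3,4]^2, I[5,5]^4. HN layers by μ_θ (4 steps, strictly decreasing):
  μ^(1)=48; μ^(2)=-4; μ^(3)=-38/3; μ^(4)=-73/2

((0, 0, 0, 0, 4); (2, 0, 0, 0, 0); (1, 1, 1, 0, 0); (0, 0, 2, 2, 0))


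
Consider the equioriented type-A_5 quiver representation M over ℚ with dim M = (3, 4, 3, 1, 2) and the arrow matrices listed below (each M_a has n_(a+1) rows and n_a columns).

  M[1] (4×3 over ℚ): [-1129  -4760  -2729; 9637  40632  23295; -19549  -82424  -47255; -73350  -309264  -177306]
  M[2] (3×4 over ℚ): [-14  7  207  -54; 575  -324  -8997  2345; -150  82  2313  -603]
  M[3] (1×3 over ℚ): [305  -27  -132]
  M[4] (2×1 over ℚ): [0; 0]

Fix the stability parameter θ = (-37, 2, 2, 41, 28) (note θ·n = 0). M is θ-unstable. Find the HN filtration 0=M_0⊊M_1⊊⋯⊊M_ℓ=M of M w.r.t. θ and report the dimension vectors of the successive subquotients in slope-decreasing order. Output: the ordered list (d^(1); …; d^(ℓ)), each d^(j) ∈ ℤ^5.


Interval decomposition of M: I[1,1], I[1,3], I[1,4], I[2,2], I[2,3], I[5,5]^2.
HN type (ℓ=4): μ^(1)=41; μ^(2)=28; μ^(3)=2; μ^(4)=-37

((0, 0, 0, 1, 0); (0, 0, 0, 0, 2); (0, 4, 3, 0, 0); (3, 0, 0, 0, 0))


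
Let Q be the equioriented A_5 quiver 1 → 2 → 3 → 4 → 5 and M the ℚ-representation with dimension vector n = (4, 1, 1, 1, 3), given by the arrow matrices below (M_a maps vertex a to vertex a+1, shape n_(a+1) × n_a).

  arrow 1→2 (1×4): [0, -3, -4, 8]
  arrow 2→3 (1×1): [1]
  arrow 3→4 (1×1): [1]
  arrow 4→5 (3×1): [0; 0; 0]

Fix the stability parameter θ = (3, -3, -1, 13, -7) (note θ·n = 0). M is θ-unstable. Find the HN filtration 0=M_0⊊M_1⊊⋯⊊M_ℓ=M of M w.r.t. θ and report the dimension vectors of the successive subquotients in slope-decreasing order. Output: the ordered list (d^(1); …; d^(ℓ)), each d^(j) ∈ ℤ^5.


Interval decomposition of M: I[1,1]^3, I[1,4], I[5,5]^3.
HN type (ℓ=4): μ^(1)=13; μ^(2)=3; μ^(3)=-1/3; μ^(4)=-7

((0, 0, 0, 1, 0); (3, 0, 0, 0, 0); (1, 1, 1, 0, 0); (0, 0, 0, 0, 3))


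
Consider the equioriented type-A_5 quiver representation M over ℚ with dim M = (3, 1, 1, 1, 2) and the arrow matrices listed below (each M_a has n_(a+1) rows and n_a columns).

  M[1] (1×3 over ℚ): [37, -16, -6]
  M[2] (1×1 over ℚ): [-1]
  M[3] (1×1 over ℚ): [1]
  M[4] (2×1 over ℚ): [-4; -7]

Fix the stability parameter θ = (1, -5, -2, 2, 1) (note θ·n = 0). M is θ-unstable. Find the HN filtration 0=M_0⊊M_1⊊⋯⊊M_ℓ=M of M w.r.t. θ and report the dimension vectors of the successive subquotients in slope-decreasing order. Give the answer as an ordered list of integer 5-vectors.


Via rank(M_{q-1}∘⋯∘M_p): M ≅ I[1,1]^2, I[1,5], I[5,5].
μ_θ-semistable layers: μ^(1)=3/2; μ^(2)=1; μ^(3)=-2

((0, 0, 0, 1, 1); (2, 0, 0, 0, 1); (1, 1, 1, 0, 0))


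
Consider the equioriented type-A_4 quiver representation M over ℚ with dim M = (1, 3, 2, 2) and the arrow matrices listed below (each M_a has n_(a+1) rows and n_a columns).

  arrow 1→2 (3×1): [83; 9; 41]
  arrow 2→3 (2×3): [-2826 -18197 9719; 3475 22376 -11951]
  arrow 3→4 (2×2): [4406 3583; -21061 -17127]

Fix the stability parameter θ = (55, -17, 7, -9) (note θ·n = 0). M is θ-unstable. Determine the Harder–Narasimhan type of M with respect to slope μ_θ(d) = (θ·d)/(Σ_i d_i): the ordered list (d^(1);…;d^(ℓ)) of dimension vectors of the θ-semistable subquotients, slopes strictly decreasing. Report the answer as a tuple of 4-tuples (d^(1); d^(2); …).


Via rank(M_{q-1}∘⋯∘M_p): M ≅ I[1,4], I[2,2], I[2,4].
μ_θ-semistable layers: μ^(1)=9; μ^(2)=-1; μ^(3)=-17

((1, 1, 1, 1); (0, 0, 1, 1); (0, 2, 0, 0))


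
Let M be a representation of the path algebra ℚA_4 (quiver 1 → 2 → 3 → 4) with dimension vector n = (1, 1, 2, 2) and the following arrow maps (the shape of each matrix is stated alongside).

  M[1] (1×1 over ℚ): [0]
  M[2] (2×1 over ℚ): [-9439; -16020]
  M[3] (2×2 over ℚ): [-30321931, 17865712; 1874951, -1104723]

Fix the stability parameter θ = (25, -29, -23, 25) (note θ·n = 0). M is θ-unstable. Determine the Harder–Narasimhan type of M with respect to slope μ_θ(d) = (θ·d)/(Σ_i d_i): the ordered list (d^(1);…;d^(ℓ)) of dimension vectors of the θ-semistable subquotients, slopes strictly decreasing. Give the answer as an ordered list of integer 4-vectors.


Interval decomposition of M: I[1,1], I[2,4], I[3,4].
HN type (ℓ=3): μ^(1)=25; μ^(2)=-23; μ^(3)=-29

((1, 0, 0, 2); (0, 0, 2, 0); (0, 1, 0, 0))


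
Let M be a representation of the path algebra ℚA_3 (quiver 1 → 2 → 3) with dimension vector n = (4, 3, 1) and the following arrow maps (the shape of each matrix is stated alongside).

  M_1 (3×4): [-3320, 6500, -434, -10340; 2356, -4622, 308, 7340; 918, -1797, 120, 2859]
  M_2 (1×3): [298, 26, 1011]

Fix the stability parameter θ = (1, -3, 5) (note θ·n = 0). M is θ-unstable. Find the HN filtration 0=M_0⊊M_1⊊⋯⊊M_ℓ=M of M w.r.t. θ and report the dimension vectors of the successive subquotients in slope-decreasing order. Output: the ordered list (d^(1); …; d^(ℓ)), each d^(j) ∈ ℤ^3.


Interval decomposition of M: I[1,1], I[1,2]^2, I[1,3].
HN type (ℓ=3): μ^(1)=5; μ^(2)=1; μ^(3)=-1

((0, 0, 1); (1, 0, 0); (3, 3, 0))


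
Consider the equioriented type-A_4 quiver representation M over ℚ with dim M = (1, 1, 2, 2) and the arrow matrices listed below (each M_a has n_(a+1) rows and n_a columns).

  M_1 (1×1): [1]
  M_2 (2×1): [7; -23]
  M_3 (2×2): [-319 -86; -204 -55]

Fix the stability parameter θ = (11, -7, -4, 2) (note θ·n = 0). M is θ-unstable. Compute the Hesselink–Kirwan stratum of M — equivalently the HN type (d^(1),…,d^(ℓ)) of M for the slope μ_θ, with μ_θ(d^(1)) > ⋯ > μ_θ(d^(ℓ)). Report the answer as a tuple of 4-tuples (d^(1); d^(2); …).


Interval decomposition of M: I[1,4], I[3,4].
HN type (ℓ=3): μ^(1)=2; μ^(2)=0; μ^(3)=-4

((0, 0, 0, 2); (1, 1, 1, 0); (0, 0, 1, 0))


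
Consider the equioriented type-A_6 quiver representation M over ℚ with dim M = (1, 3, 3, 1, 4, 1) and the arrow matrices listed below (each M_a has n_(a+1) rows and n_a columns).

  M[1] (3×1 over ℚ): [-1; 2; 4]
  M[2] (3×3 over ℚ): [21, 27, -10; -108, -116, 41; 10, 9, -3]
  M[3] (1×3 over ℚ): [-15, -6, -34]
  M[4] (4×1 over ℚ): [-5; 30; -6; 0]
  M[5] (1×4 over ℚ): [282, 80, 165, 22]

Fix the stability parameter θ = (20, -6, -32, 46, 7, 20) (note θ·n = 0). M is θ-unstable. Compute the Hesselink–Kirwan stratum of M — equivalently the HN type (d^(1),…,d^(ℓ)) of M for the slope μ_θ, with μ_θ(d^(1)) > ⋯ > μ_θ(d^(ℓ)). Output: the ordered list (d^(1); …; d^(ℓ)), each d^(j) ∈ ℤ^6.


Via rank(M_{q-1}∘⋯∘M_p): M ≅ I[1,5], I[2,3]^2, I[5,5]^2, I[5,6].
μ_θ-semistable layers: μ^(1)=53/2; μ^(2)=20; μ^(3)=7; μ^(4)=-6; μ^(5)=-19

((0, 0, 0, 1, 1, 0); (0, 0, 0, 0, 0, 1); (0, 0, 0, 0, 3, 0); (1, 1, 1, 0, 0, 0); (0, 2, 2, 0, 0, 0))


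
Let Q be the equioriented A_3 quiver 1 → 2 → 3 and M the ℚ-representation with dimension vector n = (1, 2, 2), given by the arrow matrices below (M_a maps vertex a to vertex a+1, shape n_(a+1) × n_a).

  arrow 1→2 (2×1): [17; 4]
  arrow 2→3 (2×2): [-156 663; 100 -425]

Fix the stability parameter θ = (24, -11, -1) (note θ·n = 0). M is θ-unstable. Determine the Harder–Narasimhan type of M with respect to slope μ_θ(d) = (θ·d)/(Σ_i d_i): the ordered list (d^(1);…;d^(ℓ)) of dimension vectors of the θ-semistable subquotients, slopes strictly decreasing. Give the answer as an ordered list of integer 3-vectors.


Barcode: M ≅ I[1,2], I[2,3], I[3,3]. HN layers by μ_θ (3 steps, strictly decreasing):
  μ^(1)=13/2; μ^(2)=-1; μ^(3)=-11

((1, 1, 0); (0, 0, 2); (0, 1, 0))


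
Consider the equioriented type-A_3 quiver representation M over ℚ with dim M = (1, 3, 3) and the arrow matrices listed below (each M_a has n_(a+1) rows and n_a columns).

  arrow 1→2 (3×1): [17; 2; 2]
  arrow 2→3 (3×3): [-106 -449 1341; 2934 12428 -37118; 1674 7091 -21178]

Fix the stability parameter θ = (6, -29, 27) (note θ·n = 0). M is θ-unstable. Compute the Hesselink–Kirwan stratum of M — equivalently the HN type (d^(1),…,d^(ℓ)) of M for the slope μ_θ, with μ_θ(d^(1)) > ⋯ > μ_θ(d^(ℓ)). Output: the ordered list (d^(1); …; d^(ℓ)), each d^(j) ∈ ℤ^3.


Barcode: M ≅ I[1,3], I[2,3]^2. HN layers by μ_θ (3 steps, strictly decreasing):
  μ^(1)=27; μ^(2)=-23/2; μ^(3)=-29

((0, 0, 3); (1, 1, 0); (0, 2, 0))


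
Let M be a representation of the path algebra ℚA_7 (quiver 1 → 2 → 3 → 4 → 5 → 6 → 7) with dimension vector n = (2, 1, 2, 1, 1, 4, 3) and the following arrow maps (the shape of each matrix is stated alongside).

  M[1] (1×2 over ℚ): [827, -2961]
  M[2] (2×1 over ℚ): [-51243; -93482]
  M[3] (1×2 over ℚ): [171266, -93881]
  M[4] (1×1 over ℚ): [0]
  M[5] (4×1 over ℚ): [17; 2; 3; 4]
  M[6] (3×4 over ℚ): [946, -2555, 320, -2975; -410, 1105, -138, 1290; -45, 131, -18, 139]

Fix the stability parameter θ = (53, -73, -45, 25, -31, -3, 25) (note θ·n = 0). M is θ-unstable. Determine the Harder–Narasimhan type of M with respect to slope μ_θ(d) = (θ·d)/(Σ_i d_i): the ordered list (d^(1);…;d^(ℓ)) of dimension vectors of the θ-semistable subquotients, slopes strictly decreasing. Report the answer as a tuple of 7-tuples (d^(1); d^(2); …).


Barcode: M ≅ I[1,1], I[1,4], I[3,3], I[5,7], I[6,6], I[6,7]^2. HN layers by μ_θ (6 steps, strictly decreasing):
  μ^(1)=53; μ^(2)=25; μ^(3)=-3; μ^(4)=-65/3; μ^(5)=-31; μ^(6)=-45

((1, 0, 0, 0, 0, 0, 0); (0, 0, 0, 1, 0, 0, 3); (0, 0, 0, 0, 0, 4, 0); (1, 1, 1, 0, 0, 0, 0); (0, 0, 0, 0, 1, 0, 0); (0, 0, 1, 0, 0, 0, 0))


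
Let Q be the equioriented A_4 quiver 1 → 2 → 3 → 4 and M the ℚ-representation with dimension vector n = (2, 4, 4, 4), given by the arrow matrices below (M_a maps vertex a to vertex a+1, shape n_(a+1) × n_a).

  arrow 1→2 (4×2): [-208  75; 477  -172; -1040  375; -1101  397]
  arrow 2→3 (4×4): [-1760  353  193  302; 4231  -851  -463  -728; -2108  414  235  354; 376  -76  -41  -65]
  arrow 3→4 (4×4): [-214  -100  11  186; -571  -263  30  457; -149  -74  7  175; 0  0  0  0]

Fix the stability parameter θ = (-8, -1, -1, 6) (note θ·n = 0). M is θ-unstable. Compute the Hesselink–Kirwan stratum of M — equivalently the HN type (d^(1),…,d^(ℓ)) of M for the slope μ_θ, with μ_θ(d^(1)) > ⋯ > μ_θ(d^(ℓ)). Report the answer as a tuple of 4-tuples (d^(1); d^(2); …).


Barcode: M ≅ I[1,4]^2, I[2,3], I[2,4], I[4,4]. HN layers by μ_θ (3 steps, strictly decreasing):
  μ^(1)=6; μ^(2)=-1; μ^(3)=-8

((0, 0, 0, 4); (0, 4, 4, 0); (2, 0, 0, 0))


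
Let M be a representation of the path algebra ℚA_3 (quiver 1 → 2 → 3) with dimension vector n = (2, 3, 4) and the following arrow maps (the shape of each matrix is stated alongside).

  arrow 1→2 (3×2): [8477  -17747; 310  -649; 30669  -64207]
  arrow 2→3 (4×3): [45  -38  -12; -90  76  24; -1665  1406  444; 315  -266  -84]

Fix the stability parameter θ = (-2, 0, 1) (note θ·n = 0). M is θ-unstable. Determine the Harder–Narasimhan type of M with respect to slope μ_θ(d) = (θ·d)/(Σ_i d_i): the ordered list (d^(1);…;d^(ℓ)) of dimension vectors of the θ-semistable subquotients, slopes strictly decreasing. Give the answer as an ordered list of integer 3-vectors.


Via rank(M_{q-1}∘⋯∘M_p): M ≅ I[1,2], I[1,3], I[2,2], I[3,3]^3.
μ_θ-semistable layers: μ^(1)=1; μ^(2)=0; μ^(3)=-2

((0, 0, 4); (0, 3, 0); (2, 0, 0))


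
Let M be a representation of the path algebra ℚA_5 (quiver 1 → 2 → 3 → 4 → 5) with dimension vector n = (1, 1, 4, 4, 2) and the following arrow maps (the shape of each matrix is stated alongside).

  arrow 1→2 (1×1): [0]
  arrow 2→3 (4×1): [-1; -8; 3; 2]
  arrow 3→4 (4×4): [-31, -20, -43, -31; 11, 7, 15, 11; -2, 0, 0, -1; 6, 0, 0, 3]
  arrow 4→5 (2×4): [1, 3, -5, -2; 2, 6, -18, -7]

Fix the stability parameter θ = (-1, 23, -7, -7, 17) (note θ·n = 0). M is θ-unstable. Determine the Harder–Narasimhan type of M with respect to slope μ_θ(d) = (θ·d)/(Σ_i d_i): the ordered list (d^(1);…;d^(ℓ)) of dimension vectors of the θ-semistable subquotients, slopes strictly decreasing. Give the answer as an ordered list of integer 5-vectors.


Interval decomposition of M: I[1,1], I[2,3], I[3,4], I[3,5]^2, I[4,4].
HN type (ℓ=4): μ^(1)=17; μ^(2)=8; μ^(3)=-1; μ^(4)=-7

((0, 0, 0, 0, 2); (0, 1, 1, 0, 0); (1, 0, 0, 0, 0); (0, 0, 3, 4, 0))


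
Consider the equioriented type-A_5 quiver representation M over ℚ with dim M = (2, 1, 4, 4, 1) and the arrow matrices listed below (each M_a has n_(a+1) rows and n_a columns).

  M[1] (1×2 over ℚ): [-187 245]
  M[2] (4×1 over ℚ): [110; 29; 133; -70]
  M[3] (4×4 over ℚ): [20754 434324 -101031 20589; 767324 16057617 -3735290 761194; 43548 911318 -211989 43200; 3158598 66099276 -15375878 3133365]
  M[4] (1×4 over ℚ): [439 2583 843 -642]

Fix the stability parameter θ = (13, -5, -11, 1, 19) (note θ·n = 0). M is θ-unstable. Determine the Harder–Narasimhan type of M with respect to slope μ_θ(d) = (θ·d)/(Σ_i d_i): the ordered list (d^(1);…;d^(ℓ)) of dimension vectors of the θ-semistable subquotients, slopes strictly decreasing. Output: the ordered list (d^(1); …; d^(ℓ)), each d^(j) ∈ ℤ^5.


Interval decomposition of M: I[1,1], I[1,5], I[3,3], I[3,4]^2, I[4,4].
HN type (ℓ=5): μ^(1)=19; μ^(2)=13; μ^(3)=1; μ^(4)=-1; μ^(5)=-11

((0, 0, 0, 0, 1); (1, 0, 0, 0, 0); (0, 0, 0, 4, 0); (1, 1, 1, 0, 0); (0, 0, 3, 0, 0))


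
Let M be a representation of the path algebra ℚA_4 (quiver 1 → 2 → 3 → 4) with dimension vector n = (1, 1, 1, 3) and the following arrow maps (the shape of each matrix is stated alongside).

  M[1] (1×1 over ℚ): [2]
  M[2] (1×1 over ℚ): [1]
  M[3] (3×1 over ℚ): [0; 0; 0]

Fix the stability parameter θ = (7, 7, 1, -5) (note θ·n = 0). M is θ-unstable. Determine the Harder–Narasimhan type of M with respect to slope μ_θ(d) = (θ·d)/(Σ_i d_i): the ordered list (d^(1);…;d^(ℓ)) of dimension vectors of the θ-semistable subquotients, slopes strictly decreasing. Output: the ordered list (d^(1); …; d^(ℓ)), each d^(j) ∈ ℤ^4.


Interval decomposition of M: I[1,3], I[4,4]^3.
HN type (ℓ=2): μ^(1)=5; μ^(2)=-5

((1, 1, 1, 0); (0, 0, 0, 3))


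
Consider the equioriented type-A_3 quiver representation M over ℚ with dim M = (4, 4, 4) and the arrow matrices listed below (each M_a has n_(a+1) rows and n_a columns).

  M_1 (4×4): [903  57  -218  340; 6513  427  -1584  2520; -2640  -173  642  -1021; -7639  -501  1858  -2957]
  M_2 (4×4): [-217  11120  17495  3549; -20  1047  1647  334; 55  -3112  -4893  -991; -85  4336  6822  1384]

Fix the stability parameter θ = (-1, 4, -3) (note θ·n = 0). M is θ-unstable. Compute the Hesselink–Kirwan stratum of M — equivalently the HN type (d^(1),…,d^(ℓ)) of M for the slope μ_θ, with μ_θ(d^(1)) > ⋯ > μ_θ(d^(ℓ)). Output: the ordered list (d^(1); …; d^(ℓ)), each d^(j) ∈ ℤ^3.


Interval decomposition of M: I[1,2], I[1,3]^3, I[3,3].
HN type (ℓ=4): μ^(1)=4; μ^(2)=1/2; μ^(3)=-1; μ^(4)=-3

((0, 1, 0); (0, 3, 3); (4, 0, 0); (0, 0, 1))


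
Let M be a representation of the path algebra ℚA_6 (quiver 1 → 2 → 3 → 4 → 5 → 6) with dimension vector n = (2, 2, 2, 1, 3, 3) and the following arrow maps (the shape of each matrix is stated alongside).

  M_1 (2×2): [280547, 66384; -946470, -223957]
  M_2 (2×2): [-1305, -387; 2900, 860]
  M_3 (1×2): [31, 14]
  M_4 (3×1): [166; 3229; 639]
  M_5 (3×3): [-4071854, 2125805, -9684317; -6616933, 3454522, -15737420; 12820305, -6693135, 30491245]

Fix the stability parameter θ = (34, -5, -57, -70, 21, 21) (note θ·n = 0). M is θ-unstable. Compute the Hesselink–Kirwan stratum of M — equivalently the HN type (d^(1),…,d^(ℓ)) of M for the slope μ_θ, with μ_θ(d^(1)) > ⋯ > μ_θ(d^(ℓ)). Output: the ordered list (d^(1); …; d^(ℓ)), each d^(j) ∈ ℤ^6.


Barcode: M ≅ I[1,2], I[1,6], I[3,3], I[5,5], I[5,6], I[6,6]. HN layers by μ_θ (4 steps, strictly decreasing):
  μ^(1)=21; μ^(2)=29/2; μ^(3)=-49/2; μ^(4)=-57

((0, 0, 0, 0, 3, 3); (1, 1, 0, 0, 0, 0); (1, 1, 1, 1, 0, 0); (0, 0, 1, 0, 0, 0))


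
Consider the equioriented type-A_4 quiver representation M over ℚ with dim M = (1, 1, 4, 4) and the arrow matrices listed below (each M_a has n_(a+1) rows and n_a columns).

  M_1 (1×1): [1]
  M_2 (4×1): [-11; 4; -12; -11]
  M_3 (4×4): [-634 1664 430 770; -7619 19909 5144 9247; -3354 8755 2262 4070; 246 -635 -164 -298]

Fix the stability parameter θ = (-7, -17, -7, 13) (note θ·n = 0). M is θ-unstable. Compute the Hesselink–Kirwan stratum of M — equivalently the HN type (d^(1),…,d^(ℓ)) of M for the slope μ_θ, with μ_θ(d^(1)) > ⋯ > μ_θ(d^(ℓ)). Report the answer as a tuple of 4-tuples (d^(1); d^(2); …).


Barcode: M ≅ I[1,3], I[3,4]^3, I[4,4]. HN layers by μ_θ (3 steps, strictly decreasing):
  μ^(1)=13; μ^(2)=-7; μ^(3)=-12

((0, 0, 0, 4); (0, 0, 4, 0); (1, 1, 0, 0))


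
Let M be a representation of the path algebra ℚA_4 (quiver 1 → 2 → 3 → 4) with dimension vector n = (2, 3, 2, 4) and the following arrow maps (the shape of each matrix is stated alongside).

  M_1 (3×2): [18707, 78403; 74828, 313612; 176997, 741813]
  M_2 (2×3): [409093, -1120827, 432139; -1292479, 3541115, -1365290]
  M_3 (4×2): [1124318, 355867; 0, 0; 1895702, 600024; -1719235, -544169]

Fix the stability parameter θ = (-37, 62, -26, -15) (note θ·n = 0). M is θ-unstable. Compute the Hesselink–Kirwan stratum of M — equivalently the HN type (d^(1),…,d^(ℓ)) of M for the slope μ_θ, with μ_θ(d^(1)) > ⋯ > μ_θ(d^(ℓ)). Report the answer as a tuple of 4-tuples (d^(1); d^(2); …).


Barcode: M ≅ I[1,1], I[1,4], I[2,2], I[2,4], I[4,4]^2. HN layers by μ_θ (4 steps, strictly decreasing):
  μ^(1)=62; μ^(2)=7; μ^(3)=-15; μ^(4)=-37

((0, 1, 0, 0); (0, 2, 2, 2); (0, 0, 0, 2); (2, 0, 0, 0))


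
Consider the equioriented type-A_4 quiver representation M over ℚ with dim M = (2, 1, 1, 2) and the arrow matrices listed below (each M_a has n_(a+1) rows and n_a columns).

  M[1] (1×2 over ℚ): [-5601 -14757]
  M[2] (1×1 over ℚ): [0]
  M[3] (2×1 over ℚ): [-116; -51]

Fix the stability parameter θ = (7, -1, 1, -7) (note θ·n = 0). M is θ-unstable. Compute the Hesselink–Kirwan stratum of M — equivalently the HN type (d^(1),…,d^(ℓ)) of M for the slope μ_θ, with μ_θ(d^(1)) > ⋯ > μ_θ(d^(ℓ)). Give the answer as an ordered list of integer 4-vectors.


Via rank(M_{q-1}∘⋯∘M_p): M ≅ I[1,1], I[1,2], I[3,4], I[4,4].
μ_θ-semistable layers: μ^(1)=7; μ^(2)=3; μ^(3)=-3; μ^(4)=-7

((1, 0, 0, 0); (1, 1, 0, 0); (0, 0, 1, 1); (0, 0, 0, 1))


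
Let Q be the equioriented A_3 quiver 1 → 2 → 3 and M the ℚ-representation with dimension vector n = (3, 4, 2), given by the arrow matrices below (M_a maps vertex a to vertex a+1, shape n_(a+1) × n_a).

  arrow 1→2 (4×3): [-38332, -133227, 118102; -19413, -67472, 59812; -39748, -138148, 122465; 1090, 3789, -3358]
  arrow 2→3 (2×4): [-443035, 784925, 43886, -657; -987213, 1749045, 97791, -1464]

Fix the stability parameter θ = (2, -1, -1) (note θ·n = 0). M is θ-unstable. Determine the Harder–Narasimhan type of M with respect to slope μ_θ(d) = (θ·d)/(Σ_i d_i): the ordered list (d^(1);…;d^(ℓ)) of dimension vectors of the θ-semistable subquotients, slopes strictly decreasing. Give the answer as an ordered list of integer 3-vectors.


Barcode: M ≅ I[1,2], I[1,3]^2, I[2,2]. HN layers by μ_θ (3 steps, strictly decreasing):
  μ^(1)=1/2; μ^(2)=0; μ^(3)=-1

((1, 1, 0); (2, 2, 2); (0, 1, 0))


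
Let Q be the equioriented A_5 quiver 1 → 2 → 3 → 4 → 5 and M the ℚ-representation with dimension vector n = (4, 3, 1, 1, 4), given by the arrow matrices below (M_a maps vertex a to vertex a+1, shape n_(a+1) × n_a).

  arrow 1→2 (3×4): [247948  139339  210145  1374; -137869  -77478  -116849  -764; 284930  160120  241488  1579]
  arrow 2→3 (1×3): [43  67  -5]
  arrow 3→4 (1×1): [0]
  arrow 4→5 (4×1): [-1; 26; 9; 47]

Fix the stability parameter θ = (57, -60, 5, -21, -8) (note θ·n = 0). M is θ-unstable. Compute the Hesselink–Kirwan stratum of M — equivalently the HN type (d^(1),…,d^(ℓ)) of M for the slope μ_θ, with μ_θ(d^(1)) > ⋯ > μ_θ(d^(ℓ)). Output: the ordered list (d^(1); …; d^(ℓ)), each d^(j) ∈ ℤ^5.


Barcode: M ≅ I[1,1], I[1,2]^2, I[1,3], I[4,5], I[5,5]^3. HN layers by μ_θ (5 steps, strictly decreasing):
  μ^(1)=57; μ^(2)=5; μ^(3)=-3/2; μ^(4)=-8; μ^(5)=-21

((1, 0, 0, 0, 0); (0, 0, 1, 0, 0); (3, 3, 0, 0, 0); (0, 0, 0, 0, 4); (0, 0, 0, 1, 0))


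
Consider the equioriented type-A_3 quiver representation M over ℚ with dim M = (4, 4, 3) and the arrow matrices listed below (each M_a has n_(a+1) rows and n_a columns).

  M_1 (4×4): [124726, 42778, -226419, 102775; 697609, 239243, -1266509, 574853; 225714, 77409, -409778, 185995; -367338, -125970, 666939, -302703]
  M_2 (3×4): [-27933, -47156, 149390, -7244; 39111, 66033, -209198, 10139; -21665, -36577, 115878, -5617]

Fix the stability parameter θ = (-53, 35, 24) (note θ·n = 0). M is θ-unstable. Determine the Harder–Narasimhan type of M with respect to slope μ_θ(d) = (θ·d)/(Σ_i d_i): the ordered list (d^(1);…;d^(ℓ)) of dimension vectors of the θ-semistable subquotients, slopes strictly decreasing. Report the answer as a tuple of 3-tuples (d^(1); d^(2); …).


Via rank(M_{q-1}∘⋯∘M_p): M ≅ I[1,2], I[1,3]^3.
μ_θ-semistable layers: μ^(1)=35; μ^(2)=59/2; μ^(3)=-53

((0, 1, 0); (0, 3, 3); (4, 0, 0))


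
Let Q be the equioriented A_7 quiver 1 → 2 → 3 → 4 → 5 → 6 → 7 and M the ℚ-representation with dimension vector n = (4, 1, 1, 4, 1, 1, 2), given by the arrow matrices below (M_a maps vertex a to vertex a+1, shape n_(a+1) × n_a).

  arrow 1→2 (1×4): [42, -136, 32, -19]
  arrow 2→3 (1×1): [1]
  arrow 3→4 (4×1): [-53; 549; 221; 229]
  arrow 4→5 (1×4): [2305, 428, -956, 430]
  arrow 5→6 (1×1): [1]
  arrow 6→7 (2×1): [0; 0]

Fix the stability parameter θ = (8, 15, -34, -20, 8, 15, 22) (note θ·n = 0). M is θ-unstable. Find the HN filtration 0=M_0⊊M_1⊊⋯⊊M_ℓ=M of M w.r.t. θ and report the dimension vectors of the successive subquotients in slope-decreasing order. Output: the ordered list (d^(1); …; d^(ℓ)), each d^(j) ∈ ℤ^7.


Barcode: M ≅ I[1,1]^3, I[1,6], I[4,4]^3, I[7,7]^2. HN layers by μ_θ (5 steps, strictly decreasing):
  μ^(1)=22; μ^(2)=15; μ^(3)=8; μ^(4)=-31/4; μ^(5)=-20

((0, 0, 0, 0, 0, 0, 2); (0, 0, 0, 0, 0, 1, 0); (3, 0, 0, 0, 1, 0, 0); (1, 1, 1, 1, 0, 0, 0); (0, 0, 0, 3, 0, 0, 0))


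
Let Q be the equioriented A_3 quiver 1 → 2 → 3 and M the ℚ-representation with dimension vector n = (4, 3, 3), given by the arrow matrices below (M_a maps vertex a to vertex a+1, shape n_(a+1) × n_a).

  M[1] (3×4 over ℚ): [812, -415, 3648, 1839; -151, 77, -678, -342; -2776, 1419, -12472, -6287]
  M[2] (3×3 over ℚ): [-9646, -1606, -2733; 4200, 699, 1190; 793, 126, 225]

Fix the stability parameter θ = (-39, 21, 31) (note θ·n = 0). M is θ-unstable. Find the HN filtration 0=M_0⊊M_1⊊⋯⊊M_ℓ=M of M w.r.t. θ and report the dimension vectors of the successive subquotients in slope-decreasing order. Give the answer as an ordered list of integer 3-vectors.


Via rank(M_{q-1}∘⋯∘M_p): M ≅ I[1,1]^2, I[1,3]^2, I[2,3].
μ_θ-semistable layers: μ^(1)=31; μ^(2)=21; μ^(3)=-39

((0, 0, 3); (0, 3, 0); (4, 0, 0))


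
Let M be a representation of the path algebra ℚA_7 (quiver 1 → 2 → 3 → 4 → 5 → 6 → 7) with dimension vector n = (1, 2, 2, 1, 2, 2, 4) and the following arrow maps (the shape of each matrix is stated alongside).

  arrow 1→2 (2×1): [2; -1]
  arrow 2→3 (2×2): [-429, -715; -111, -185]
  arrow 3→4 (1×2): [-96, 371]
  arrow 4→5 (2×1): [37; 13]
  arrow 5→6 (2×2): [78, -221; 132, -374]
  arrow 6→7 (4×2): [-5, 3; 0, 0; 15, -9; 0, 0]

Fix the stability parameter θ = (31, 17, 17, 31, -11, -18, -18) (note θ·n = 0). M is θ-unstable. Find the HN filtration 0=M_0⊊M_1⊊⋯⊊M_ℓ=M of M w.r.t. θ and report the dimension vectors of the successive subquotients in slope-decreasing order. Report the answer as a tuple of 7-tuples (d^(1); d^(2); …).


Barcode: M ≅ I[1,7], I[2,2], I[3,3], I[5,5], I[6,6], I[7,7]^3. HN layers by μ_θ (4 steps, strictly decreasing):
  μ^(1)=17; μ^(2)=7; μ^(3)=-11; μ^(4)=-18

((0, 1, 1, 0, 0, 0, 0); (1, 1, 1, 1, 1, 1, 1); (0, 0, 0, 0, 1, 0, 0); (0, 0, 0, 0, 0, 1, 3))


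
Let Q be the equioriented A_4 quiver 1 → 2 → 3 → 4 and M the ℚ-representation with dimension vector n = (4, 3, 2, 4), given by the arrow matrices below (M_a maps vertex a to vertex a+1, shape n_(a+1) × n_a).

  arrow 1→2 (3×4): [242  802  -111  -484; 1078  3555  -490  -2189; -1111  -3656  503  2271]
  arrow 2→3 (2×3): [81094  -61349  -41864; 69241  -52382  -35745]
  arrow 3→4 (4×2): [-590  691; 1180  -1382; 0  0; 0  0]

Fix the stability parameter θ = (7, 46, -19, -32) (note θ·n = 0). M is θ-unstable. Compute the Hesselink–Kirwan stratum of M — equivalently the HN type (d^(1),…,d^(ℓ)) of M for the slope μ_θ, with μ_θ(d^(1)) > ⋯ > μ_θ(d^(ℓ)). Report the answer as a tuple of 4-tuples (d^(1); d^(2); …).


Interval decomposition of M: I[1,1], I[1,2], I[1,3], I[1,4], I[4,4]^3.
HN type (ℓ=5): μ^(1)=46; μ^(2)=27/2; μ^(3)=7; μ^(4)=1/2; μ^(5)=-32

((0, 1, 0, 0); (0, 1, 1, 0); (3, 0, 0, 0); (1, 1, 1, 1); (0, 0, 0, 3))


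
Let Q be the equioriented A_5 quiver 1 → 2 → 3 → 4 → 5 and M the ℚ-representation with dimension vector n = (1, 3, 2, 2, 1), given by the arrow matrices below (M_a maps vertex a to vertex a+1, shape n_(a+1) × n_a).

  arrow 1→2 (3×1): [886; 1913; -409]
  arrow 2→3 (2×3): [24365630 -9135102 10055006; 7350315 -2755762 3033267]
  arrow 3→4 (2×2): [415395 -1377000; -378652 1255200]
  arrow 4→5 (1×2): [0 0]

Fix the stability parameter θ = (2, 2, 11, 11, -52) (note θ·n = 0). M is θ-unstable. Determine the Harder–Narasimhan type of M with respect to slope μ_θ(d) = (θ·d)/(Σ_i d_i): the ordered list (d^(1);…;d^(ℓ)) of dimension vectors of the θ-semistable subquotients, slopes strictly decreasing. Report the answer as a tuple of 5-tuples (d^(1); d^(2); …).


Interval decomposition of M: I[1,3], I[2,2], I[2,4], I[4,4], I[5,5].
HN type (ℓ=3): μ^(1)=11; μ^(2)=2; μ^(3)=-52

((0, 0, 2, 2, 0); (1, 3, 0, 0, 0); (0, 0, 0, 0, 1))


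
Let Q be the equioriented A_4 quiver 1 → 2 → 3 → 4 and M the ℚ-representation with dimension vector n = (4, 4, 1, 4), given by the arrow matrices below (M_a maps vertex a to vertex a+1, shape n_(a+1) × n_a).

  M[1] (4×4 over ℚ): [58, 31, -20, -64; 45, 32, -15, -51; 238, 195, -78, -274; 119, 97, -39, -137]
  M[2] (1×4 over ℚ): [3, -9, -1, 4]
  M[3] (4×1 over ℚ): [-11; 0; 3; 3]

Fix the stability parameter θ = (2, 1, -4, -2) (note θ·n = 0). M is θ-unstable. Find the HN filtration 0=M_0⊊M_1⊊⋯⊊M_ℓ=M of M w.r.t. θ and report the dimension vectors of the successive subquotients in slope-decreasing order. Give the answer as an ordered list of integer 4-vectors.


Via rank(M_{q-1}∘⋯∘M_p): M ≅ I[1,2]^3, I[1,4], I[4,4]^3.
μ_θ-semistable layers: μ^(1)=3/2; μ^(2)=-3/4; μ^(3)=-2

((3, 3, 0, 0); (1, 1, 1, 1); (0, 0, 0, 3))


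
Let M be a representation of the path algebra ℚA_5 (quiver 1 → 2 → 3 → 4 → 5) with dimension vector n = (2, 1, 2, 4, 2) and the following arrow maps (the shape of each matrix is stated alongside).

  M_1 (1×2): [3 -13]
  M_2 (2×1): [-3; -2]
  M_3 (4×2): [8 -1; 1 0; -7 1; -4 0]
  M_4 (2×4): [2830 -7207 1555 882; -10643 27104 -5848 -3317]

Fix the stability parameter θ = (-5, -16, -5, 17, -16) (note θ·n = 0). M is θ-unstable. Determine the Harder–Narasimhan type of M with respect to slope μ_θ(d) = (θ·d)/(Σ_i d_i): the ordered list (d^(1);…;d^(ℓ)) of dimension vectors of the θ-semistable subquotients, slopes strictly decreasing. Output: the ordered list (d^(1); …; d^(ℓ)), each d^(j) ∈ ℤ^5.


Barcode: M ≅ I[1,1], I[1,5], I[3,4], I[4,4], I[4,5]. HN layers by μ_θ (4 steps, strictly decreasing):
  μ^(1)=17; μ^(2)=1/2; μ^(3)=-5; μ^(4)=-21/2

((0, 0, 0, 2, 0); (0, 0, 0, 2, 2); (1, 0, 2, 0, 0); (1, 1, 0, 0, 0))
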